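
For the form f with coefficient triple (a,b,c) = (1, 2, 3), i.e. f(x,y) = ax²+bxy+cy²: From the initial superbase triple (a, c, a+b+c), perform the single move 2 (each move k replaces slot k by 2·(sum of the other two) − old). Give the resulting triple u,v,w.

start (1,3,6) = (f(1,0),f(0,1),f(1,1))
replace slot 2: 2·(1+6) − 3 = 11 → (1,11,6)

1,11,6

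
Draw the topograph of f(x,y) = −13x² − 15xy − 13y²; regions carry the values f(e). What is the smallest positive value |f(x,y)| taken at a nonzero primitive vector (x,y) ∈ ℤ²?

translate: b→-11 (≡15 mod 26), so (13,15,13)→(13,-11,11)
flip: (13,-11,11)→(11,11,13)
reduced (well bottom): (11,11,13) with a≤c, −a<b≤a
well minimum |f| = |-11| = 11 (negative-definite)

11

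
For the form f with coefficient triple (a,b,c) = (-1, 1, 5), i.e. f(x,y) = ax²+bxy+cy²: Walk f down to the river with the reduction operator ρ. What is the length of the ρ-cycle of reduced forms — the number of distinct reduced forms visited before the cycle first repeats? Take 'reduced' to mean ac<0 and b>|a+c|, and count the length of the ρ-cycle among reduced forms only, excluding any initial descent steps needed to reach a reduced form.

D = 21, ⌊√D⌋ = 4
descent: ρ → (5,-1,-1)
descent: ρ → (-1,3,3)  [lands on river]
river: ρ → (3,3,-1)
ρ-cycle length = 2 (tail of 2 descent steps not counted)

2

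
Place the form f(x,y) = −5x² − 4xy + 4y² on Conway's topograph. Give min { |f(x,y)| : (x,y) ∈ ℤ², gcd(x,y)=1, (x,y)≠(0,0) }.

descent: ρ → (4,4,-5)  [lands on river]
river: ρ → (-5,6,3)
river: ρ → (3,6,-5)
river: ρ → (-5,4,4)
closes: descent 1, river 4
min |a| on river = 3

3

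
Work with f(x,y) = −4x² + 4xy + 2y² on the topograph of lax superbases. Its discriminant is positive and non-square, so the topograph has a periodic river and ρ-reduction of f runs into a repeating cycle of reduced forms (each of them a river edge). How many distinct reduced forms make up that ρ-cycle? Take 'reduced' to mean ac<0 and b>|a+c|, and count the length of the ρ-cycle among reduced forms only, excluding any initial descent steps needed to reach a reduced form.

D = 48, ⌊√D⌋ = 6
river: ρ → (2,4,-4)
river: ρ → (-4,4,2)
ρ-cycle length = 2 (tail of 0 descent steps not counted)

2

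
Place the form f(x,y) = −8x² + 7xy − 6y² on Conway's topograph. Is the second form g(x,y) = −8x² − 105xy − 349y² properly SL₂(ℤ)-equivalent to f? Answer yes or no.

D₁ = -143, D₂ = -143
f is negative-definite; reduce −f:
−f: flip: (8,-7,6)→(6,7,8)
−f: translate: b→-5 (≡7 mod 12), so (6,7,8)→(6,-5,7)
−f: reduced (well bottom): (6,-5,7) with a≤c, −a<b≤a
flip sign back: reduced form of f is (-6,5,-7)
g is negative-definite; reduce −g:
−g: translate: b→-7 (≡105 mod 16), so (8,105,349)→(8,-7,6)
−g: flip: (8,-7,6)→(6,7,8)
−g: translate: b→-5 (≡7 mod 12), so (6,7,8)→(6,-5,7)
−g: reduced (well bottom): (6,-5,7) with a≤c, −a<b≤a
flip sign back: reduced form of g is (-6,5,-7)
reduced forms (-6, 5, -7) vs (-6, 5, -7) ⇒ equivalent

yes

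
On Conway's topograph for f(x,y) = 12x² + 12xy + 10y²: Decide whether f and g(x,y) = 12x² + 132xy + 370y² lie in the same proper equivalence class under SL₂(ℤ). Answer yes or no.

D₁ = -336, D₂ = -336
f: flip: (12,12,10)→(10,-12,12)
f: translate: b→8 (≡-12 mod 20), so (10,-12,12)→(10,8,10)
f: reduced (well bottom): (10,8,10) with a≤c, −a<b≤a
g: translate: b→12 (≡132 mod 24), so (12,132,370)→(12,12,10)
g: flip: (12,12,10)→(10,-12,12)
g: translate: b→8 (≡-12 mod 20), so (10,-12,12)→(10,8,10)
g: reduced (well bottom): (10,8,10) with a≤c, −a<b≤a
reduced forms (10, 8, 10) vs (10, 8, 10) ⇒ equivalent

yes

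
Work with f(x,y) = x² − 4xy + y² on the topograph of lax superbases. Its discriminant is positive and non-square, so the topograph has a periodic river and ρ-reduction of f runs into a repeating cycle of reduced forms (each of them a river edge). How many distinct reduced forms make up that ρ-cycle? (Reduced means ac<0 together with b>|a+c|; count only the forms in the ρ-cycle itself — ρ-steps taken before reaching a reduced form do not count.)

D = 12, ⌊√D⌋ = 3
descent: ρ → (1,2,-2)  [lands on river]
river: ρ → (-2,2,1)
ρ-cycle length = 2 (tail of 1 descent step not counted)

2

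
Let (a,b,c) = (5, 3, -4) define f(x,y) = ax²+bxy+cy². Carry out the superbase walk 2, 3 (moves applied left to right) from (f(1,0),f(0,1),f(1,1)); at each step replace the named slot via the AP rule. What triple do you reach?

start (5,-4,4) = (f(1,0),f(0,1),f(1,1))
replace slot 2: 2·(5+4) − (-4) = 22 → (5,22,4)
replace slot 3: 2·(5+22) − 4 = 50 → (5,22,50)

5,22,50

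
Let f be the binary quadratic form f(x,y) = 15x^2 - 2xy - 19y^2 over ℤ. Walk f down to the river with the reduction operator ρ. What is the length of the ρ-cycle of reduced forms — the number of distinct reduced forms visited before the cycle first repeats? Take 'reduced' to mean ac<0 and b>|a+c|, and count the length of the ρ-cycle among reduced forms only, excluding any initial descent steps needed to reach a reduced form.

D = 1144, ⌊√D⌋ = 33
descent: ρ → (-19,2,15)
descent: ρ → (15,28,-6)  [lands on river]
river: ρ → (-6,32,5)
river: ρ → (5,28,-18)
river: ρ → (-18,8,15)
river: ρ → (15,22,-11)
river: ρ → (-11,22,15)
river: ρ → (15,8,-18)
river: ρ → (-18,28,5)
river: ρ → (5,32,-6)
river: ρ → (-6,28,15)
river: ρ → (15,32,-2)
river: ρ → (-2,32,15)
ρ-cycle length = 12 (tail of 2 descent steps not counted)

12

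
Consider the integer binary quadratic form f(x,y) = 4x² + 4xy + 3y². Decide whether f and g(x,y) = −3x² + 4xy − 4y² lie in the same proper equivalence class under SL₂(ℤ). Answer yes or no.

D₁ = -32, D₂ = -32
f: flip: (4,4,3)→(3,-4,4)
f: translate: b→2 (≡-4 mod 6), so (3,-4,4)→(3,2,3)
f: reduced (well bottom): (3,2,3) with a≤c, −a<b≤a
g is negative-definite; reduce −g:
−g: translate: b→2 (≡-4 mod 6), so (3,-4,4)→(3,2,3)
−g: reduced (well bottom): (3,2,3) with a≤c, −a<b≤a
flip sign back: reduced form of g is (-3,-2,-3)
reduced forms (3, 2, 3) vs (-3, -2, -3) ⇒ inequivalent

no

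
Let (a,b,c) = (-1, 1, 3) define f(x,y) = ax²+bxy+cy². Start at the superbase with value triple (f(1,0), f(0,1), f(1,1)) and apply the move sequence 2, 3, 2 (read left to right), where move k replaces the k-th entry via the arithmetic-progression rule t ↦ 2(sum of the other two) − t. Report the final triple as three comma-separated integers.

start (-1,3,3) = (f(1,0),f(0,1),f(1,1))
replace slot 2: 2·((-1)+3) − 3 = 1 → (-1,1,3)
replace slot 3: 2·((-1)+1) − 3 = -3 → (-1,1,-3)
replace slot 2: 2·((-1)+(-3)) − 1 = -9 → (-1,-9,-3)

-1,-9,-3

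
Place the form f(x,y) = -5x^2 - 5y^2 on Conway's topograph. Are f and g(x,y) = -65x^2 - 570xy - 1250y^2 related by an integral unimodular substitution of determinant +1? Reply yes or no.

D₁ = -100, D₂ = -100
f is negative-definite; reduce −f:
−f: reduced (well bottom): (5,0,5) with a≤c, −a<b≤a
flip sign back: reduced form of f is (-5,0,-5)
g is negative-definite; reduce −g:
−g: translate: b→50 (≡570 mod 130), so (65,570,1250)→(65,50,10)
−g: flip: (65,50,10)→(10,-50,65)
−g: translate: b→10 (≡-50 mod 20), so (10,-50,65)→(10,10,5)
−g: flip: (10,10,5)→(5,-10,10)
−g: translate: b→0 (≡-10 mod 10), so (5,-10,10)→(5,0,5)
−g: reduced (well bottom): (5,0,5) with a≤c, −a<b≤a
flip sign back: reduced form of g is (-5,0,-5)
reduced forms (-5, 0, -5) vs (-5, 0, -5) ⇒ equivalent

yes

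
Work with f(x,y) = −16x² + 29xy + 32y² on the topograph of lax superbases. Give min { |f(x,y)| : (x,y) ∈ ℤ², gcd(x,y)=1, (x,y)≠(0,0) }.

river: ρ → (32,35,-13)
river: ρ → (-13,43,20)
river: ρ → (20,37,-19)
river: ρ → (-19,39,18)
river: ρ → (18,33,-25)
river: ρ → (-25,17,26)
river: ρ → (26,35,-16)
river: ρ → (-16,29,32)
closes: descent 0, river 8
min |a| on river = 13

13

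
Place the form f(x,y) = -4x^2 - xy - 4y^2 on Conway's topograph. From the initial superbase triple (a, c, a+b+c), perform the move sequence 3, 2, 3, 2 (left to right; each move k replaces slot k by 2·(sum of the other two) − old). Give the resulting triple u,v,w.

start (-4,-4,-9) = (f(1,0),f(0,1),f(1,1))
replace slot 3: 2·((-4)+(-4)) − (-9) = -7 → (-4,-4,-7)
replace slot 2: 2·((-4)+(-7)) − (-4) = -18 → (-4,-18,-7)
replace slot 3: 2·((-4)+(-18)) − (-7) = -37 → (-4,-18,-37)
replace slot 2: 2·((-4)+(-37)) − (-18) = -64 → (-4,-64,-37)

-4,-64,-37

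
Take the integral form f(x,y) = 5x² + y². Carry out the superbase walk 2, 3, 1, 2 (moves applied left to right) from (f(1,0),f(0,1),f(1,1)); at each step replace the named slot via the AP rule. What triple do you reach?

start (5,1,6) = (f(1,0),f(0,1),f(1,1))
replace slot 2: 2·(5+6) − 1 = 21 → (5,21,6)
replace slot 3: 2·(5+21) − 6 = 46 → (5,21,46)
replace slot 1: 2·(21+46) − 5 = 129 → (129,21,46)
replace slot 2: 2·(129+46) − 21 = 329 → (129,329,46)

129,329,46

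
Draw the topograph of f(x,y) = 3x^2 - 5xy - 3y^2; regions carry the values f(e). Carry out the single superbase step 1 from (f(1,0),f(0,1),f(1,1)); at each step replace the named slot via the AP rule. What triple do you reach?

start (3,-3,-5) = (f(1,0),f(0,1),f(1,1))
replace slot 1: 2·((-3)+(-5)) − 3 = -19 → (-19,-3,-5)

-19,-3,-5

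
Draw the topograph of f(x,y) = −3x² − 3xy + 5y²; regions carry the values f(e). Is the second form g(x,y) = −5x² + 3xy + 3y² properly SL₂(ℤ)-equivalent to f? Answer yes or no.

D₁ = 69, D₂ = 69
river cycle of f (length 4): (5, 3, -3), (-3, 3, 5), (5, 7, -1), (-1, 7, 5)
river cycle of g (length 4): (3, 3, -5), (-5, 7, 1), (1, 7, -5), (-5, 3, 3)
cycles differ ⇒ inequivalent

no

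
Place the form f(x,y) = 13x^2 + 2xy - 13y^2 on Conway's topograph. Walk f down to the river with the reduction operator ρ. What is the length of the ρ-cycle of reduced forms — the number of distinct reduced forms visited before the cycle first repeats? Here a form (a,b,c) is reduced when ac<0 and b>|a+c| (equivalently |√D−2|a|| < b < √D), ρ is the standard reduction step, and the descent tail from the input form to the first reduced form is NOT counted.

D = 680, ⌊√D⌋ = 26
river: ρ → (-13,24,2)
river: ρ → (2,24,-13)
river: ρ → (-13,2,13)
river: ρ → (13,24,-2)
river: ρ → (-2,24,13)
river: ρ → (13,2,-13)
ρ-cycle length = 6 (tail of 0 descent steps not counted)

6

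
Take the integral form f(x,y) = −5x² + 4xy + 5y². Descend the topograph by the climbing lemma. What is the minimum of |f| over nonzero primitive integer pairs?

river: ρ → (5,6,-4)
river: ρ → (-4,10,1)
river: ρ → (1,10,-4)
river: ρ → (-4,6,5)
river: ρ → (5,4,-5)
river: ρ → (-5,6,4)
river: ρ → (4,10,-1)
river: ρ → (-1,10,4)
river: ρ → (4,6,-5)
river: ρ → (-5,4,5)
closes: descent 0, river 10
min |a| on river = 1

1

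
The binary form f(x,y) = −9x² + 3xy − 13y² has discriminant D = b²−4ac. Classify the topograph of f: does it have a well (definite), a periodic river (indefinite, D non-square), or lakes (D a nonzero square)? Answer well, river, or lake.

D = b²−4ac = 3² − 4·(-9)·(-13) = -459
D < 0 ⇒ definite ⇒ every region one sign ⇒ single well

well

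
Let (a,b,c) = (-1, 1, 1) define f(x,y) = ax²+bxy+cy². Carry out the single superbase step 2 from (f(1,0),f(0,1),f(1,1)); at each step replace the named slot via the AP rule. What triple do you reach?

start (-1,1,1) = (f(1,0),f(0,1),f(1,1))
replace slot 2: 2·((-1)+1) − 1 = -1 → (-1,-1,1)

-1,-1,1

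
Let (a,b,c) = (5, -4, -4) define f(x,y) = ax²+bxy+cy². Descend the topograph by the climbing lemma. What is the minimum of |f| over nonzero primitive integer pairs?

descent: ρ → (-4,4,5)  [lands on river]
river: ρ → (5,6,-3)
river: ρ → (-3,6,5)
river: ρ → (5,4,-4)
closes: descent 1, river 4
min |a| on river = 3

3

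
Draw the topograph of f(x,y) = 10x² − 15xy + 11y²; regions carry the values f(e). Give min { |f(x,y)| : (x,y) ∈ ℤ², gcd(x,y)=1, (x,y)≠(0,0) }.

translate: b→5 (≡-15 mod 20), so (10,-15,11)→(10,5,6)
flip: (10,5,6)→(6,-5,10)
reduced (well bottom): (6,-5,10) with a≤c, −a<b≤a
well minimum = a = 6

6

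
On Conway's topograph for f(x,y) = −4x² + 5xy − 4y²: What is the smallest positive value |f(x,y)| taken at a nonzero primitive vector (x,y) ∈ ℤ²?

translate: b→3 (≡-5 mod 8), so (4,-5,4)→(4,3,3)
flip: (4,3,3)→(3,-3,4)
translate: b→3 (≡-3 mod 6), so (3,-3,4)→(3,3,4)
reduced (well bottom): (3,3,4) with a≤c, −a<b≤a
well minimum |f| = |-3| = 3 (negative-definite)

3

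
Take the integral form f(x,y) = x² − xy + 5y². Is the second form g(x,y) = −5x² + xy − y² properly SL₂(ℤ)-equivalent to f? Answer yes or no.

D₁ = -19, D₂ = -19
f: translate: b→1 (≡-1 mod 2), so (1,-1,5)→(1,1,5)
f: reduced (well bottom): (1,1,5) with a≤c, −a<b≤a
g is negative-definite; reduce −g:
−g: flip: (5,-1,1)→(1,1,5)
−g: reduced (well bottom): (1,1,5) with a≤c, −a<b≤a
flip sign back: reduced form of g is (-1,-1,-5)
reduced forms (1, 1, 5) vs (-1, -1, -5) ⇒ inequivalent

no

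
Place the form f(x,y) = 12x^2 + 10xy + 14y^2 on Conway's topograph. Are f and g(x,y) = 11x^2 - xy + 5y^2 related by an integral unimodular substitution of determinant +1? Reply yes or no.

D₁ = -572, D₂ = -219
discriminants differ ⇒ not SL₂(ℤ)-equivalent

no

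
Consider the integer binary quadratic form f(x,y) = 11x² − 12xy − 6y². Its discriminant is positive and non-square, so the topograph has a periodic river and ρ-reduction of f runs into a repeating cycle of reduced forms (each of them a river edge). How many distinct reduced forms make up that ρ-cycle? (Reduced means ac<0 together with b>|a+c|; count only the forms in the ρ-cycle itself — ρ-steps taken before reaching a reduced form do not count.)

D = 408, ⌊√D⌋ = 20
descent: ρ → (-6,12,11)  [lands on river]
river: ρ → (11,10,-7)
river: ρ → (-7,18,3)
river: ρ → (3,18,-7)
river: ρ → (-7,10,11)
river: ρ → (11,12,-6)
ρ-cycle length = 6 (tail of 1 descent step not counted)

6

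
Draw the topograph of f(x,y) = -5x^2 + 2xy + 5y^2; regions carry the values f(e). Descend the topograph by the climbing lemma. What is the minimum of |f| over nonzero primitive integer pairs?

river: ρ → (5,8,-2)
river: ρ → (-2,8,5)
river: ρ → (5,2,-5)
river: ρ → (-5,8,2)
river: ρ → (2,8,-5)
river: ρ → (-5,2,5)
closes: descent 0, river 6
min |a| on river = 2

2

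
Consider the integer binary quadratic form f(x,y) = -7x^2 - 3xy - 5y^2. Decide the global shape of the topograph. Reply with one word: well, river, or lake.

D = b²−4ac = (-3)² − 4·(-7)·(-5) = -131
D < 0 ⇒ definite ⇒ every region one sign ⇒ single well

well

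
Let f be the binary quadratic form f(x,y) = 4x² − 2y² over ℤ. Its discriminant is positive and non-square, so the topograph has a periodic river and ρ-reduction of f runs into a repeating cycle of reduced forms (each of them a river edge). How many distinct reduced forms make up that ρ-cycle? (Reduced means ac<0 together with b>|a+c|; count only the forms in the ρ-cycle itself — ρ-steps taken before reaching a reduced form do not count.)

D = 32, ⌊√D⌋ = 5
descent: ρ → (-2,4,2)  [lands on river]
river: ρ → (2,4,-2)
ρ-cycle length = 2 (tail of 1 descent step not counted)

2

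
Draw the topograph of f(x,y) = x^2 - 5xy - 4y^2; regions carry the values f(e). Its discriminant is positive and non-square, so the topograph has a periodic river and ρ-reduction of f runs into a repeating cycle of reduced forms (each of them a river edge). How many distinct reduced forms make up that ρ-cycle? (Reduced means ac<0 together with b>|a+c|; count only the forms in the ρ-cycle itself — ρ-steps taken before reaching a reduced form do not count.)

D = 41, ⌊√D⌋ = 6
descent: ρ → (-4,5,1)  [lands on river]
river: ρ → (1,5,-4)
river: ρ → (-4,3,2)
river: ρ → (2,5,-2)
river: ρ → (-2,3,4)
river: ρ → (4,5,-1)
river: ρ → (-1,5,4)
river: ρ → (4,3,-2)
river: ρ → (-2,5,2)
river: ρ → (2,3,-4)
ρ-cycle length = 10 (tail of 1 descent step not counted)

10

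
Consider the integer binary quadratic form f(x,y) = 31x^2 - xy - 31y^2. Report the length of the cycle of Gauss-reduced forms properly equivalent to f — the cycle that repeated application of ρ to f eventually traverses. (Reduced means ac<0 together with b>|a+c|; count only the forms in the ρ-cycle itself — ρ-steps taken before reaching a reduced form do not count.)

D = 3845, ⌊√D⌋ = 62
descent: ρ → (-31,1,31)  [lands on river]
river: ρ → (31,61,-1)
river: ρ → (-1,61,31)
river: ρ → (31,1,-31)
river: ρ → (-31,61,1)
river: ρ → (1,61,-31)
ρ-cycle length = 6 (tail of 1 descent step not counted)

6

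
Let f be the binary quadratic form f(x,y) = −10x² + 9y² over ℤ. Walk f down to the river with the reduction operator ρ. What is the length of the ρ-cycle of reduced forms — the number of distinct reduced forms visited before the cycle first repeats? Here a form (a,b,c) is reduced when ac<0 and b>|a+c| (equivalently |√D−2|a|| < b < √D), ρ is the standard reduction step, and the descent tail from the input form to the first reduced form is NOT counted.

D = 360, ⌊√D⌋ = 18
descent: ρ → (9,18,-1)  [lands on river]
river: ρ → (-1,18,9)
ρ-cycle length = 2 (tail of 1 descent step not counted)

2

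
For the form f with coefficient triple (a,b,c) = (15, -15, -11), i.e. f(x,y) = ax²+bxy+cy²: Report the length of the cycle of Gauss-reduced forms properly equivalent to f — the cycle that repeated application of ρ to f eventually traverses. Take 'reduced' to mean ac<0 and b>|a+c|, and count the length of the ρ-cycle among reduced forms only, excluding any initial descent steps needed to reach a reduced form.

D = 885, ⌊√D⌋ = 29
descent: ρ → (-11,15,15)  [lands on river]
river: ρ → (15,15,-11)
river: ρ → (-11,29,1)
river: ρ → (1,29,-11)
ρ-cycle length = 4 (tail of 1 descent step not counted)

4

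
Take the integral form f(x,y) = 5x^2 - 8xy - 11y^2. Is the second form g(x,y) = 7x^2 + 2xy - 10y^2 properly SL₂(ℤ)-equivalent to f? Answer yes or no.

D₁ = 284, D₂ = 284
river cycle of f (length 8): (-11, 8, 5), (5, 12, -7), (-7, 16, 1), (1, 16, -7), (-7, 12, 5), (5, 8, -11), (-11, 14, 2), (2, 14, -11)
river cycle of g (length 8): (7, 16, -1), (-1, 16, 7), (7, 12, -5), (-5, 8, 11), (11, 14, -2), (-2, 14, 11), (11, 8, -5), (-5, 12, 7)
cycles differ ⇒ inequivalent

no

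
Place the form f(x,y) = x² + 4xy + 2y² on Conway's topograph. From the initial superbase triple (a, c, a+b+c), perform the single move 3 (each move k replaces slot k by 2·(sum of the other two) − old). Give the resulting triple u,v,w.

start (1,2,7) = (f(1,0),f(0,1),f(1,1))
replace slot 3: 2·(1+2) − 7 = -1 → (1,2,-1)

1,2,-1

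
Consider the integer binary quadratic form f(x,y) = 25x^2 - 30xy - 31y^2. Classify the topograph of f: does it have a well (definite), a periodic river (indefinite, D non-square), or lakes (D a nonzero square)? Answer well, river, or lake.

D = b²−4ac = (-30)² − 4·25·(-31) = 4000
D > 0 non-square ⇒ indefinite ⇒ periodic river

river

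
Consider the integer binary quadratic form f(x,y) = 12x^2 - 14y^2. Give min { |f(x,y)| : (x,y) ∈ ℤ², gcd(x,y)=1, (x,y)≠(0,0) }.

descent: ρ → (-14,0,12)
descent: ρ → (12,24,-2)  [lands on river]
river: ρ → (-2,24,12)
closes: descent 2, river 2
min |a| on river = 2

2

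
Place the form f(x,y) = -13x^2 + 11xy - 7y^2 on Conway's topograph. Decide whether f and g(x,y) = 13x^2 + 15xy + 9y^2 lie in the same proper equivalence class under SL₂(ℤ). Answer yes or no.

D₁ = -243, D₂ = -243
f is negative-definite; reduce −f:
−f: flip: (13,-11,7)→(7,11,13)
−f: translate: b→-3 (≡11 mod 14), so (7,11,13)→(7,-3,9)
−f: reduced (well bottom): (7,-3,9) with a≤c, −a<b≤a
flip sign back: reduced form of f is (-7,3,-9)
g: translate: b→-11 (≡15 mod 26), so (13,15,9)→(13,-11,7)
g: flip: (13,-11,7)→(7,11,13)
g: translate: b→-3 (≡11 mod 14), so (7,11,13)→(7,-3,9)
g: reduced (well bottom): (7,-3,9) with a≤c, −a<b≤a
reduced forms (-7, 3, -9) vs (7, -3, 9) ⇒ inequivalent

no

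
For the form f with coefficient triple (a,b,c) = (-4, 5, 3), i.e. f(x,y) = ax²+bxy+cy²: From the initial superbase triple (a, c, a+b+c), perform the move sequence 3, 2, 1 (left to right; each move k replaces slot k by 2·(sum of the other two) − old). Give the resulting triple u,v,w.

start (-4,3,4) = (f(1,0),f(0,1),f(1,1))
replace slot 3: 2·((-4)+3) − 4 = -6 → (-4,3,-6)
replace slot 2: 2·((-4)+(-6)) − 3 = -23 → (-4,-23,-6)
replace slot 1: 2·((-23)+(-6)) − (-4) = -54 → (-54,-23,-6)

-54,-23,-6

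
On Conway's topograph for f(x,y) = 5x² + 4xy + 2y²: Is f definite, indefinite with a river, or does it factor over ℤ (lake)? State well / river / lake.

D = b²−4ac = 4² − 4·5·2 = -24
D < 0 ⇒ definite ⇒ every region one sign ⇒ single well

well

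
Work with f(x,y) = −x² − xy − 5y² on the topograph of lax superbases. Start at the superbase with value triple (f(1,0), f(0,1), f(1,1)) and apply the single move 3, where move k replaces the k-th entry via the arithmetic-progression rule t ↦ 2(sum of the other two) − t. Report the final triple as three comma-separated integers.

start (-1,-5,-7) = (f(1,0),f(0,1),f(1,1))
replace slot 3: 2·((-1)+(-5)) − (-7) = -5 → (-1,-5,-5)

-1,-5,-5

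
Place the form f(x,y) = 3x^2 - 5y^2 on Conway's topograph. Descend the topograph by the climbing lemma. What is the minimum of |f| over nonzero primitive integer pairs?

descent: ρ → (-5,0,3)
descent: ρ → (3,6,-2)  [lands on river]
river: ρ → (-2,6,3)
closes: descent 2, river 2
min |a| on river = 2

2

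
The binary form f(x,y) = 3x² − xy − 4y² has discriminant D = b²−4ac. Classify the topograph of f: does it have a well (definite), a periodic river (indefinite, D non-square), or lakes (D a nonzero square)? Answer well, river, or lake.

D = b²−4ac = (-1)² − 4·3·(-4) = 49
D = 7² is a perfect square ⇒ form factors over ℤ ⇒ lakes

lake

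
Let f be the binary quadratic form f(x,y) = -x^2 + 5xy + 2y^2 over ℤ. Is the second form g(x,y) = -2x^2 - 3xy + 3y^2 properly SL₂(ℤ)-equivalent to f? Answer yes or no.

D₁ = 33, D₂ = 33
river cycle of f (length 4): (2, 3, -3), (-3, 3, 2), (2, 5, -1), (-1, 5, 2)
river cycle of g (length 4): (3, 3, -2), (-2, 5, 1), (1, 5, -2), (-2, 3, 3)
cycles differ ⇒ inequivalent

no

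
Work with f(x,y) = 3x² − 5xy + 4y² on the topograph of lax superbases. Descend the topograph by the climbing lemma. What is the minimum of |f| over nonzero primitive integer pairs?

translate: b→1 (≡-5 mod 6), so (3,-5,4)→(3,1,2)
flip: (3,1,2)→(2,-1,3)
reduced (well bottom): (2,-1,3) with a≤c, −a<b≤a
well minimum = a = 2

2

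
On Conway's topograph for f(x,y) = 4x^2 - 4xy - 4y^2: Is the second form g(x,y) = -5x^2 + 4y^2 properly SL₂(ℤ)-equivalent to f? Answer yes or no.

D₁ = 80, D₂ = 80
river cycle of f (length 2): (-4, 4, 4), (4, 4, -4)
river cycle of g (length 2): (4, 8, -1), (-1, 8, 4)
cycles differ ⇒ inequivalent

no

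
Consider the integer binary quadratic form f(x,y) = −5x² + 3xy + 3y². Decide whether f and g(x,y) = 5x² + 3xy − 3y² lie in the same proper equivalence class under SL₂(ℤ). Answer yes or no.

D₁ = 69, D₂ = 69
river cycle of f (length 4): (3, 3, -5), (-5, 7, 1), (1, 7, -5), (-5, 3, 3)
river cycle of g (length 4): (-3, 3, 5), (5, 7, -1), (-1, 7, 5), (5, 3, -3)
cycles differ ⇒ inequivalent

no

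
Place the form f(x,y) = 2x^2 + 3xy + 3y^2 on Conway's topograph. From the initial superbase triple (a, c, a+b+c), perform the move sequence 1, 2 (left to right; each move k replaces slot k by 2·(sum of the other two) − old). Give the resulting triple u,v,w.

start (2,3,8) = (f(1,0),f(0,1),f(1,1))
replace slot 1: 2·(3+8) − 2 = 20 → (20,3,8)
replace slot 2: 2·(20+8) − 3 = 53 → (20,53,8)

20,53,8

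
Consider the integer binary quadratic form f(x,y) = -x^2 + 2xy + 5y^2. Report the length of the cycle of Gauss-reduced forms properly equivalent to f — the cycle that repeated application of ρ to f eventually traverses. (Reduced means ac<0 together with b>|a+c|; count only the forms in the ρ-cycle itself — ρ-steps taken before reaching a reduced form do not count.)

D = 24, ⌊√D⌋ = 4
descent: ρ → (5,-2,-1)
descent: ρ → (-1,4,2)  [lands on river]
river: ρ → (2,4,-1)
ρ-cycle length = 2 (tail of 2 descent steps not counted)

2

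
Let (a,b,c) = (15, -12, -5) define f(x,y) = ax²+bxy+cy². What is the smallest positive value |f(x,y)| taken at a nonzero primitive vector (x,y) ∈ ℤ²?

descent: ρ → (-5,12,15)  [lands on river]
river: ρ → (15,18,-2)
river: ρ → (-2,18,15)
river: ρ → (15,12,-5)
river: ρ → (-5,18,6)
river: ρ → (6,18,-5)
closes: descent 1, river 6
min |a| on river = 2

2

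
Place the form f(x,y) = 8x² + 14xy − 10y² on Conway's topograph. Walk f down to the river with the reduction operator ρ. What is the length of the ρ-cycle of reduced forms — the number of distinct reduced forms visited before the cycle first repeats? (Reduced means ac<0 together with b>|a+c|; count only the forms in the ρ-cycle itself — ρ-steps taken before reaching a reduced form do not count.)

D = 516, ⌊√D⌋ = 22
river: ρ → (-10,6,12)
river: ρ → (12,18,-4)
river: ρ → (-4,22,2)
river: ρ → (2,22,-4)
river: ρ → (-4,18,12)
river: ρ → (12,6,-10)
river: ρ → (-10,14,8)
river: ρ → (8,18,-6)
river: ρ → (-6,18,8)
river: ρ → (8,14,-10)
ρ-cycle length = 10 (tail of 0 descent steps not counted)

10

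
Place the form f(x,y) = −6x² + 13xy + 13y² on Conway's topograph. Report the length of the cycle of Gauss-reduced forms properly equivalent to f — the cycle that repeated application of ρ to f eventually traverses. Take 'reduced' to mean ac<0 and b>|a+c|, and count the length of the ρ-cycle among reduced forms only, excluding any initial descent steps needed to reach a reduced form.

D = 481, ⌊√D⌋ = 21
river: ρ → (13,13,-6)
river: ρ → (-6,11,15)
river: ρ → (15,19,-2)
river: ρ → (-2,21,5)
river: ρ → (5,19,-6)
river: ρ → (-6,17,8)
river: ρ → (8,15,-8)
river: ρ → (-8,17,6)
river: ρ → (6,19,-5)
river: ρ → (-5,21,2)
river: ρ → (2,19,-15)
river: ρ → (-15,11,6)
river: ρ → (6,13,-13)
river: ρ → (-13,13,6)
river: ρ → (6,11,-15)
river: ρ → (-15,19,2)
river: ρ → (2,21,-5)
river: ρ → (-5,19,6)
river: ρ → (6,17,-8)
river: ρ → (-8,15,8)
river: ρ → (8,17,-6)
river: ρ → (-6,19,5)
river: ρ → (5,21,-2)
river: ρ → (-2,19,15)
river: ρ → (15,11,-6)
river: ρ → (-6,13,13)
ρ-cycle length = 26 (tail of 0 descent steps not counted)

26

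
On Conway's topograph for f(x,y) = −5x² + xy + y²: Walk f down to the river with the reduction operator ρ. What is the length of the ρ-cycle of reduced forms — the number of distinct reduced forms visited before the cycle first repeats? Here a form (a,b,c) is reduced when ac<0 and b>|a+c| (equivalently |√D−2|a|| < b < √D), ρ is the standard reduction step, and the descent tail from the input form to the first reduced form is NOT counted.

D = 21, ⌊√D⌋ = 4
descent: ρ → (1,3,-3)  [lands on river]
river: ρ → (-3,3,1)
ρ-cycle length = 2 (tail of 1 descent step not counted)

2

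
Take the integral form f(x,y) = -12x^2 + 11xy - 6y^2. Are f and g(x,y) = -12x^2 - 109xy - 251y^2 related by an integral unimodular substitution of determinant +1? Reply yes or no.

D₁ = -167, D₂ = -167
f is negative-definite; reduce −f:
−f: flip: (12,-11,6)→(6,11,12)
−f: translate: b→-1 (≡11 mod 12), so (6,11,12)→(6,-1,7)
−f: reduced (well bottom): (6,-1,7) with a≤c, −a<b≤a
flip sign back: reduced form of f is (-6,1,-7)
g is negative-definite; reduce −g:
−g: translate: b→-11 (≡109 mod 24), so (12,109,251)→(12,-11,6)
−g: flip: (12,-11,6)→(6,11,12)
−g: translate: b→-1 (≡11 mod 12), so (6,11,12)→(6,-1,7)
−g: reduced (well bottom): (6,-1,7) with a≤c, −a<b≤a
flip sign back: reduced form of g is (-6,1,-7)
reduced forms (-6, 1, -7) vs (-6, 1, -7) ⇒ equivalent

yes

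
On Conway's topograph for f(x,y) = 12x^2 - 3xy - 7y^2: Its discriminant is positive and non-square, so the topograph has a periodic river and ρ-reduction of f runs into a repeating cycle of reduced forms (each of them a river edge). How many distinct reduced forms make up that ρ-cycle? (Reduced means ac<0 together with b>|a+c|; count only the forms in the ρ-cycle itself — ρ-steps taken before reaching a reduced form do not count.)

D = 345, ⌊√D⌋ = 18
descent: ρ → (-7,17,2)  [lands on river]
river: ρ → (2,15,-15)
river: ρ → (-15,15,2)
river: ρ → (2,17,-7)
river: ρ → (-7,11,8)
river: ρ → (8,5,-10)
river: ρ → (-10,15,3)
river: ρ → (3,15,-10)
river: ρ → (-10,5,8)
river: ρ → (8,11,-7)
ρ-cycle length = 10 (tail of 1 descent step not counted)

10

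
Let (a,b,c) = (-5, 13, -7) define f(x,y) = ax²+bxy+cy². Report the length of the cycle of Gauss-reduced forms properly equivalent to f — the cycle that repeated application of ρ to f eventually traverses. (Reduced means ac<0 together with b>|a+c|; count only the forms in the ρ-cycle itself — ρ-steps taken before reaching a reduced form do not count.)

D = 29, ⌊√D⌋ = 5
descent: ρ → (-7,1,1)
descent: ρ → (1,5,-1)  [lands on river]
river: ρ → (-1,5,1)
ρ-cycle length = 2 (tail of 2 descent steps not counted)

2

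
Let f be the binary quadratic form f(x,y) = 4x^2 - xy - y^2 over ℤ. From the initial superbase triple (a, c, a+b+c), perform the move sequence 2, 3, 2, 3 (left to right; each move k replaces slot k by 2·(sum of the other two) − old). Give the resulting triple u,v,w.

start (4,-1,2) = (f(1,0),f(0,1),f(1,1))
replace slot 2: 2·(4+2) − (-1) = 13 → (4,13,2)
replace slot 3: 2·(4+13) − 2 = 32 → (4,13,32)
replace slot 2: 2·(4+32) − 13 = 59 → (4,59,32)
replace slot 3: 2·(4+59) − 32 = 94 → (4,59,94)

4,59,94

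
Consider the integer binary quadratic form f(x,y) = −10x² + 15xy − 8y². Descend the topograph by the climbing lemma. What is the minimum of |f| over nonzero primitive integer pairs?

translate: b→5 (≡-15 mod 20), so (10,-15,8)→(10,5,3)
flip: (10,5,3)→(3,-5,10)
translate: b→1 (≡-5 mod 6), so (3,-5,10)→(3,1,8)
reduced (well bottom): (3,1,8) with a≤c, −a<b≤a
well minimum |f| = |-3| = 3 (negative-definite)

3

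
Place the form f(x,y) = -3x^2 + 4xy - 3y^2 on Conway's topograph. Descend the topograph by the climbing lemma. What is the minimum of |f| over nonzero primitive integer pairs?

translate: b→2 (≡-4 mod 6), so (3,-4,3)→(3,2,2)
flip: (3,2,2)→(2,-2,3)
translate: b→2 (≡-2 mod 4), so (2,-2,3)→(2,2,3)
reduced (well bottom): (2,2,3) with a≤c, −a<b≤a
well minimum |f| = |-2| = 2 (negative-definite)

2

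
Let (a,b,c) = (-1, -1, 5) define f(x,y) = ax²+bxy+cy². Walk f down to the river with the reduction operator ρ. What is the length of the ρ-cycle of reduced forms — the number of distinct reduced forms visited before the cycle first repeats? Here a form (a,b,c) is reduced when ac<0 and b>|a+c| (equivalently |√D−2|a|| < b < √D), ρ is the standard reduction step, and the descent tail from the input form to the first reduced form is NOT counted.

D = 21, ⌊√D⌋ = 4
descent: ρ → (5,1,-1)
descent: ρ → (-1,3,3)  [lands on river]
river: ρ → (3,3,-1)
ρ-cycle length = 2 (tail of 2 descent steps not counted)

2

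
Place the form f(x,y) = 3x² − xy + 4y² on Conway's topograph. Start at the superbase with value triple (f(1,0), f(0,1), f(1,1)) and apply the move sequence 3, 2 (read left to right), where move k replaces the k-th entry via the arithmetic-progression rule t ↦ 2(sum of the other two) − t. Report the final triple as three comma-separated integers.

start (3,4,6) = (f(1,0),f(0,1),f(1,1))
replace slot 3: 2·(3+4) − 6 = 8 → (3,4,8)
replace slot 2: 2·(3+8) − 4 = 18 → (3,18,8)

3,18,8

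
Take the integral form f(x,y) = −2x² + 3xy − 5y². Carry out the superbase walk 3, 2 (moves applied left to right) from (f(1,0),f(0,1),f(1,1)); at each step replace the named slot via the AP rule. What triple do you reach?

start (-2,-5,-4) = (f(1,0),f(0,1),f(1,1))
replace slot 3: 2·((-2)+(-5)) − (-4) = -10 → (-2,-5,-10)
replace slot 2: 2·((-2)+(-10)) − (-5) = -19 → (-2,-19,-10)

-2,-19,-10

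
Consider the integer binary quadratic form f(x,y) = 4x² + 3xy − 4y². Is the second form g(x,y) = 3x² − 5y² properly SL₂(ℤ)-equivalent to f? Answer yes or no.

D₁ = 73, D₂ = 60
discriminants differ ⇒ not SL₂(ℤ)-equivalent

no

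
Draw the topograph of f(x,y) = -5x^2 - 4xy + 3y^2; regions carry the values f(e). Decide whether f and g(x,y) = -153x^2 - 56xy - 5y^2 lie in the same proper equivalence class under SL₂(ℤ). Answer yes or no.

D₁ = 76, D₂ = 76
river cycle of f (length 6): (3, 4, -5), (-5, 6, 2), (2, 6, -5), (-5, 4, 3), (3, 8, -1), (-1, 8, 3)
river cycle of g (length 6): (-5, 6, 2), (2, 6, -5), (-5, 4, 3), (3, 8, -1), (-1, 8, 3), (3, 4, -5)
cycles coincide ⇒ equivalent

yes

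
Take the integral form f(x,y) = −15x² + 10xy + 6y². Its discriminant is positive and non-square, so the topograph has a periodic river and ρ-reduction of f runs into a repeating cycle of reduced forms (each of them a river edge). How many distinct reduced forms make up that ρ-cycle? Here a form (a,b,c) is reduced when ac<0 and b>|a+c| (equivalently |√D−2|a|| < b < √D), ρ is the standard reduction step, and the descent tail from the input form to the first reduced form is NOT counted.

D = 460, ⌊√D⌋ = 21
river: ρ → (6,14,-11)
river: ρ → (-11,8,9)
river: ρ → (9,10,-10)
river: ρ → (-10,10,9)
river: ρ → (9,8,-11)
river: ρ → (-11,14,6)
river: ρ → (6,10,-15)
river: ρ → (-15,20,1)
river: ρ → (1,20,-15)
river: ρ → (-15,10,6)
ρ-cycle length = 10 (tail of 0 descent steps not counted)

10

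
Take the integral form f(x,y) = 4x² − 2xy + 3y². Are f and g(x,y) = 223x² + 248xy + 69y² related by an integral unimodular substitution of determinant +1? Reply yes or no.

D₁ = -44, D₂ = -44
f: flip: (4,-2,3)→(3,2,4)
f: reduced (well bottom): (3,2,4) with a≤c, −a<b≤a
g: translate: b→-198 (≡248 mod 446), so (223,248,69)→(223,-198,44)
g: flip: (223,-198,44)→(44,198,223)
g: translate: b→22 (≡198 mod 88), so (44,198,223)→(44,22,3)
g: flip: (44,22,3)→(3,-22,44)
g: translate: b→2 (≡-22 mod 6), so (3,-22,44)→(3,2,4)
g: reduced (well bottom): (3,2,4) with a≤c, −a<b≤a
reduced forms (3, 2, 4) vs (3, 2, 4) ⇒ equivalent

yes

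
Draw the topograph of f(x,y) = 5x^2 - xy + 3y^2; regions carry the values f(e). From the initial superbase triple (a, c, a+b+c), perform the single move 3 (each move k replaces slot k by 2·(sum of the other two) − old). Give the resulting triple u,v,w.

start (5,3,7) = (f(1,0),f(0,1),f(1,1))
replace slot 3: 2·(5+3) − 7 = 9 → (5,3,9)

5,3,9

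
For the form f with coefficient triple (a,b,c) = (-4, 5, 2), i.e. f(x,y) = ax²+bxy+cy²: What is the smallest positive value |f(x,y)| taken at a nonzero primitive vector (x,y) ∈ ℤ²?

river: ρ → (2,7,-1)
river: ρ → (-1,7,2)
river: ρ → (2,5,-4)
river: ρ → (-4,3,3)
river: ρ → (3,3,-4)
river: ρ → (-4,5,2)
closes: descent 0, river 6
min |a| on river = 1

1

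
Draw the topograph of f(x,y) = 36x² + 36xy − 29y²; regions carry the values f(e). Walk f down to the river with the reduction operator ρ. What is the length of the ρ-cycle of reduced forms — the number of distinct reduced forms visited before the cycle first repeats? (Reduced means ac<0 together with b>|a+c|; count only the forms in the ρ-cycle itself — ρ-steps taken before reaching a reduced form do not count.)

D = 5472, ⌊√D⌋ = 73
river: ρ → (-29,22,43)
river: ρ → (43,64,-8)
river: ρ → (-8,64,43)
river: ρ → (43,22,-29)
river: ρ → (-29,36,36)
river: ρ → (36,36,-29)
ρ-cycle length = 6 (tail of 0 descent steps not counted)

6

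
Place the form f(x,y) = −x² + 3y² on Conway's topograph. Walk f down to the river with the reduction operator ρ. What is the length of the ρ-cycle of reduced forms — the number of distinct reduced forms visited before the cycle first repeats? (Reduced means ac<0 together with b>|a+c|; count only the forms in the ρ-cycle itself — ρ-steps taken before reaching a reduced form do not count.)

D = 12, ⌊√D⌋ = 3
descent: ρ → (3,0,-1)
descent: ρ → (-1,2,2)  [lands on river]
river: ρ → (2,2,-1)
ρ-cycle length = 2 (tail of 2 descent steps not counted)

2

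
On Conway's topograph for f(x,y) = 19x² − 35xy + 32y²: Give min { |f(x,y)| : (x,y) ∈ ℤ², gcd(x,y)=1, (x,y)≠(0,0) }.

translate: b→3 (≡-35 mod 38), so (19,-35,32)→(19,3,16)
flip: (19,3,16)→(16,-3,19)
reduced (well bottom): (16,-3,19) with a≤c, −a<b≤a
well minimum = a = 16

16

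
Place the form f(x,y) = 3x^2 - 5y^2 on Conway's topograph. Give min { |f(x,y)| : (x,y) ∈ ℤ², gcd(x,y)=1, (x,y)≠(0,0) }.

descent: ρ → (-5,0,3)
descent: ρ → (3,6,-2)  [lands on river]
river: ρ → (-2,6,3)
closes: descent 2, river 2
min |a| on river = 2

2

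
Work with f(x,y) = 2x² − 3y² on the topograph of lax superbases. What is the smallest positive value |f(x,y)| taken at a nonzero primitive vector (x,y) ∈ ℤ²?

descent: ρ → (-3,0,2)
descent: ρ → (2,4,-1)  [lands on river]
river: ρ → (-1,4,2)
closes: descent 2, river 2
min |a| on river = 1

1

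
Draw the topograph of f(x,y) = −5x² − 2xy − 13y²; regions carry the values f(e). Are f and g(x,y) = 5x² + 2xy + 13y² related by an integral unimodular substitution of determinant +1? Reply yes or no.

D₁ = -256, D₂ = -256
f is negative-definite; reduce −f:
−f: reduced (well bottom): (5,2,13) with a≤c, −a<b≤a
flip sign back: reduced form of f is (-5,-2,-13)
g: reduced (well bottom): (5,2,13) with a≤c, −a<b≤a
reduced forms (-5, -2, -13) vs (5, 2, 13) ⇒ inequivalent

no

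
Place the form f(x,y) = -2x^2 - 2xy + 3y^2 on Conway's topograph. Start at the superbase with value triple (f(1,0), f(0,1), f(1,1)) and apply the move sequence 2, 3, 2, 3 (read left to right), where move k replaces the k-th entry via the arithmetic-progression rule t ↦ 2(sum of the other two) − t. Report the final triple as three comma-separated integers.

start (-2,3,-1) = (f(1,0),f(0,1),f(1,1))
replace slot 2: 2·((-2)+(-1)) − 3 = -9 → (-2,-9,-1)
replace slot 3: 2·((-2)+(-9)) − (-1) = -21 → (-2,-9,-21)
replace slot 2: 2·((-2)+(-21)) − (-9) = -37 → (-2,-37,-21)
replace slot 3: 2·((-2)+(-37)) − (-21) = -57 → (-2,-37,-57)

-2,-37,-57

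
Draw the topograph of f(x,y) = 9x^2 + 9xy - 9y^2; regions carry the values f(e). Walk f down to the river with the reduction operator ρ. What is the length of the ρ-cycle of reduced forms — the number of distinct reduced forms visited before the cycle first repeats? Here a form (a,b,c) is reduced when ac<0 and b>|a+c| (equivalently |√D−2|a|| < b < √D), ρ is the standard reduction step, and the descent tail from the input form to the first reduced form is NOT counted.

D = 405, ⌊√D⌋ = 20
river: ρ → (-9,9,9)
river: ρ → (9,9,-9)
ρ-cycle length = 2 (tail of 0 descent steps not counted)

2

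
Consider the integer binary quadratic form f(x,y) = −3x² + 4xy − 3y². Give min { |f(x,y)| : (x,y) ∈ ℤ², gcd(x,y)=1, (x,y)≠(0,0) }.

translate: b→2 (≡-4 mod 6), so (3,-4,3)→(3,2,2)
flip: (3,2,2)→(2,-2,3)
translate: b→2 (≡-2 mod 4), so (2,-2,3)→(2,2,3)
reduced (well bottom): (2,2,3) with a≤c, −a<b≤a
well minimum |f| = |-2| = 2 (negative-definite)

2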